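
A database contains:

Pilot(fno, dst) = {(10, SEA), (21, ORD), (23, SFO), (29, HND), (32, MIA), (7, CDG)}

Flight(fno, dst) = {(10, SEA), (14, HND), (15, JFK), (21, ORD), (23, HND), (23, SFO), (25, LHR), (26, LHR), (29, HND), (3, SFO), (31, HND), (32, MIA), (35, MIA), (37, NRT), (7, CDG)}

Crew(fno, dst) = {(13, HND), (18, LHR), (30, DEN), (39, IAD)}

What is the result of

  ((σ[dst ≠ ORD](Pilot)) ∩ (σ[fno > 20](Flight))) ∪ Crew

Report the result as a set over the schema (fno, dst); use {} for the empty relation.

{(13, HND), (18, LHR), (23, SFO), (29, HND), (30, DEN), (32, MIA), (39, IAD)}

Apply σ_{dst ≠ ORD}; surviving tuples: {(10, SEA), (23, SFO), (29, HND), (32, MIA), (7, CDG)}
Apply σ_{fno > 20}; surviving tuples: {(21, ORD), (23, HND), (23, SFO), (25, LHR), (26, LHR), (29, HND), (31, HND), (32, MIA), (35, MIA), (37, NRT)}
Taking the intersection: {(23, SFO), (29, HND), (32, MIA)}
Taking the union: {(13, HND), (18, LHR), (23, SFO), (29, HND), (30, DEN), (32, MIA), (39, IAD)}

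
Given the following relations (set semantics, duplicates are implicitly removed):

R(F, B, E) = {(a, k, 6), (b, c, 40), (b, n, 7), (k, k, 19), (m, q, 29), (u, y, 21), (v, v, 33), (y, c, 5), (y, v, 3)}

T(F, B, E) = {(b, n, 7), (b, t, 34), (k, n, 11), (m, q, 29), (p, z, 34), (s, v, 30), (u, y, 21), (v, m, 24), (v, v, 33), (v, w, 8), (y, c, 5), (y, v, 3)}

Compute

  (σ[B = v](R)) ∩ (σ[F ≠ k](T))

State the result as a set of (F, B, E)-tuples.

{(v, v, 33), (y, v, 3)}

Filtering on B = v leaves {(v, v, 33), (y, v, 3)}.
Filtering on F ≠ k leaves {(b, n, 7), (b, t, 34), (m, q, 29), (p, z, 34), (s, v, 30), (u, y, 21), (v, m, 24), (v, v, 33), (v, w, 8), (y, c, 5), (y, v, 3)}.
Taking the intersection: {(v, v, 33), (y, v, 3)}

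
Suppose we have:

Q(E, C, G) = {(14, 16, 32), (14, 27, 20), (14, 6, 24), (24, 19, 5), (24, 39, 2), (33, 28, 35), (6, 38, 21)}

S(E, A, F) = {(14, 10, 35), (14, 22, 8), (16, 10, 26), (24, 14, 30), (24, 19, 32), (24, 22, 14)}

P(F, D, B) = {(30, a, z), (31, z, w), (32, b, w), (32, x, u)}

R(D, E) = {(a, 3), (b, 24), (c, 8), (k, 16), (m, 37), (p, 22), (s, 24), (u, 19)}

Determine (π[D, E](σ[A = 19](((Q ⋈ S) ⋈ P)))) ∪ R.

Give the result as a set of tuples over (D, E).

Q ⋈ S (natural join on E): {(14, 16, 32, 10, 35), (14, 16, 32, 22, 8), (14, 27, 20, 10, 35), (14, 27, 20, 22, 8), (14, 6, 24, 10, 35), (14, 6, 24, 22, 8), (24, 19, 5, 14, 30), (24, 19, 5, 19, 32), (24, 19, 5, 22, 14), (24, 39, 2, 14, 30), (24, 39, 2, 19, 32), (24, 39, 2, 22, 14)}
(Q ⋈ S) ⋈ P (natural join on F): {(24, 19, 5, 14, 30, a, z), (24, 19, 5, 19, 32, b, w), (24, 19, 5, 19, 32, x, u), (24, 39, 2, 14, 30, a, z), (24, 39, 2, 19, 32, b, w), (24, 39, 2, 19, 32, x, u)}
Filtering on A = 19 leaves {(24, 19, 5, 19, 32, b, w), (24, 19, 5, 19, 32, x, u), (24, 39, 2, 19, 32, b, w), (24, 39, 2, 19, 32, x, u)}.
π[D, E]: project onto (D, E) (2 duplicate(s) eliminated) → {(b, 24), (x, 24)}
Union: {(b, 24), (x, 24)} with {(a, 3), (b, 24), (c, 8), (k, 16), (m, 37), (p, 22), (s, 24), (u, 19)} → {(a, 3), (b, 24), (c, 8), (k, 16), (m, 37), (p, 22), (s, 24), (u, 19), (x, 24)}

{(a, 3), (b, 24), (c, 8), (k, 16), (m, 37), (p, 22), (s, 24), (u, 19), (x, 24)}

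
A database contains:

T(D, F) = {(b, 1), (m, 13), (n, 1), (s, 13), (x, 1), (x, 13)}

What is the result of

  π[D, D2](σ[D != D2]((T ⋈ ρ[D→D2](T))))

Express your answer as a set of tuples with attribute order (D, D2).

{(b, n), (b, x), (m, s), (m, x), (n, b), (n, x), (s, m), (s, x), (x, b), (x, m), (x, n), (x, s)}

ρ[D→D2]: schema becomes (D2, F); tuples unchanged.
T ⋈ ρ[D→D2](T) (natural join on F): {(b, 1, b), (b, 1, n), (b, 1, x), (m, 13, m), (m, 13, s), (m, 13, x), (n, 1, b), (n, 1, n), (n, 1, x), (s, 13, m), (s, 13, s), (s, 13, x), (x, 1, b), (x, 1, n), (x, 1, x), (x, 13, m), (x, 13, s), (x, 13, x)}
Filtering on D != D2 leaves {(b, 1, n), (b, 1, x), (m, 13, s), (m, 13, x), (n, 1, b), (n, 1, x), (s, 13, m), (s, 13, x), (x, 1, b), (x, 1, n), (x, 13, m), (x, 13, s)}.
π_{D, D2} gives {(b, n), (b, x), (m, s), (m, x), (n, b), (n, x), (s, m), (s, x), (x, b), (x, m), (x, n), (x, s)}.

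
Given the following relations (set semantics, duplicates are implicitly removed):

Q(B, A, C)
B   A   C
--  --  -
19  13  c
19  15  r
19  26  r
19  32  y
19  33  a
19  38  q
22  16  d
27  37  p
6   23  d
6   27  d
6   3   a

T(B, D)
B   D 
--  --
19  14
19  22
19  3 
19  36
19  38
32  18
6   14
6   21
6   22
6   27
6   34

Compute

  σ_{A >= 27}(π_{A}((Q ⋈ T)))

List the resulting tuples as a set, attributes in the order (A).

Natural join on B: {(19, 13, c, 14), (19, 13, c, 22), (19, 13, c, 3), (19, 13, c, 36), (19, 13, c, 38), (19, 15, r, 14), (19, 15, r, 22), (19, 15, r, 3), (19, 15, r, 36), (19, 15, r, 38), (19, 26, r, 14), (19, 26, r, 22), (19, 26, r, 3), (19, 26, r, 36), (19, 26, r, 38), (19, 32, y, 14), (19, 32, y, 22), (19, 32, y, 3), (19, 32, y, 36), (19, 32, y, 38), (19, 33, a, 14), (19, 33, a, 22), (19, 33, a, 3), (19, 33, a, 36), (19, 33, a, 38), (19, 38, q, 14), (19, 38, q, 22), (19, 38, q, 3), (19, 38, q, 36), (19, 38, q, 38), (6, 23, d, 14), (6, 23, d, 21), (6, 23, d, 22), (6, 23, d, 27), (6, 23, d, 34), (6, 27, d, 14), (6, 27, d, 21), (6, 27, d, 22), (6, 27, d, 27), (6, 27, d, 34), (6, 3, a, 14), (6, 3, a, 21), (6, 3, a, 22), (6, 3, a, 27), (6, 3, a, 34)}
π_{A} gives {13, 15, 23, 26, 27, 3, 32, 33, 38} (36 duplicate(s) eliminated).
σ[A >= 27]: keep tuples satisfying A >= 27 → {27, 32, 33, 38}

{27, 32, 33, 38}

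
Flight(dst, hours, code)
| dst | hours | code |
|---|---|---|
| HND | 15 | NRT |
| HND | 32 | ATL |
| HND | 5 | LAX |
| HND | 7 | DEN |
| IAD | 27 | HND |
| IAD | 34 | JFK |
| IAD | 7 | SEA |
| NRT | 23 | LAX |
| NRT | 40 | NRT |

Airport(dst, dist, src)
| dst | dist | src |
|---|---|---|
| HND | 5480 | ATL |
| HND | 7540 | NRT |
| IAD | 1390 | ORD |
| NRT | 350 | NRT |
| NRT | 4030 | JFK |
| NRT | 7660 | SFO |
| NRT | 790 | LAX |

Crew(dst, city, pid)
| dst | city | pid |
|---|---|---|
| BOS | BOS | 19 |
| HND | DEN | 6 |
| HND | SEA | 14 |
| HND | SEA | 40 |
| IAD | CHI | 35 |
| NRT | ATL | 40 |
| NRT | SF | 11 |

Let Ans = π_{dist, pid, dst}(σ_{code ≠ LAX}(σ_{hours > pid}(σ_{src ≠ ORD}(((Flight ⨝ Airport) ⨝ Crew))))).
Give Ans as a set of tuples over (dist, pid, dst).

{(350, 11, NRT), (4030, 11, NRT), (5480, 14, HND), (5480, 6, HND), (7540, 14, HND), (7540, 6, HND), (7660, 11, NRT), (790, 11, NRT)}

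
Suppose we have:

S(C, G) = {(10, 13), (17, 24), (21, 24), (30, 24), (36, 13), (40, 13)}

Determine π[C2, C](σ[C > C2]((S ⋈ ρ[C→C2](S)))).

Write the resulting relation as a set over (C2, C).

{(10, 36), (10, 40), (17, 21), (17, 30), (21, 30), (36, 40)}

ρ[C→C2]: schema becomes (C2, G); tuples unchanged.
S ⋈ ρ[C→C2](S) (natural join on G): {(10, 13, 10), (10, 13, 36), (10, 13, 40), (17, 24, 17), (17, 24, 21), (17, 24, 30), (21, 24, 17), (21, 24, 21), (21, 24, 30), (30, 24, 17), (30, 24, 21), (30, 24, 30), (36, 13, 10), (36, 13, 36), (36, 13, 40), (40, 13, 10), (40, 13, 36), (40, 13, 40)}
Selection C > C2: {(21, 24, 17), (30, 24, 17), (30, 24, 21), (36, 13, 10), (40, 13, 10), (40, 13, 36)}
π[C2, C]: project onto (C2, C) → {(10, 36), (10, 40), (17, 21), (17, 30), (21, 30), (36, 40)}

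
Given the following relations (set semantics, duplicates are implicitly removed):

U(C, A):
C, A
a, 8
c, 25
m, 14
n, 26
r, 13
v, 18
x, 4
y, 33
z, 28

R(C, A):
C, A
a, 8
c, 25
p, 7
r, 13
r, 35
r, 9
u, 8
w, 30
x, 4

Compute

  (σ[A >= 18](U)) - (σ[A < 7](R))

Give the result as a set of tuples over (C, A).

Selection A >= 18: {(c, 25), (n, 26), (v, 18), (y, 33), (z, 28)}
Selection A < 7: {(x, 4)}
Taking the difference: {(c, 25), (n, 26), (v, 18), (y, 33), (z, 28)}

{(c, 25), (n, 26), (v, 18), (y, 33), (z, 28)}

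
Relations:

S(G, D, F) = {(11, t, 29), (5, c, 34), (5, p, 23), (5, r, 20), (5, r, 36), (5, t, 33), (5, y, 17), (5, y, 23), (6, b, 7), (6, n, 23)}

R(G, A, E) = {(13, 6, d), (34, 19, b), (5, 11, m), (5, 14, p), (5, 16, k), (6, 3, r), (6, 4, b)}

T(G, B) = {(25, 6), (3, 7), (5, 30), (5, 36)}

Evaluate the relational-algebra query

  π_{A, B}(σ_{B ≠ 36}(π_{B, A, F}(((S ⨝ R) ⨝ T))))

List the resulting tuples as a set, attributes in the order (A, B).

S ⋈ R (natural join on G): {(5, c, 34, 11, m), (5, c, 34, 14, p), (5, c, 34, 16, k), (5, p, 23, 11, m), (5, p, 23, 14, p), (5, p, 23, 16, k), (5, r, 20, 11, m), (5, r, 20, 14, p), (5, r, 20, 16, k), (5, r, 36, 11, m), (5, r, 36, 14, p), (5, r, 36, 16, k), (5, t, 33, 11, m), (5, t, 33, 14, p), (5, t, 33, 16, k), (5, y, 17, 11, m), (5, y, 17, 14, p), (5, y, 17, 16, k), (5, y, 23, 11, m), (5, y, 23, 14, p), (5, y, 23, 16, k), (6, b, 7, 3, r), (6, b, 7, 4, b), (6, n, 23, 3, r), (6, n, 23, 4, b)}
(S ⨝ R) ⋈ T (natural join on G): {(5, c, 34, 11, m, 30), (5, c, 34, 11, m, 36), (5, c, 34, 14, p, 30), (5, c, 34, 14, p, 36), (5, c, 34, 16, k, 30), (5, c, 34, 16, k, 36), (5, p, 23, 11, m, 30), (5, p, 23, 11, m, 36), (5, p, 23, 14, p, 30), (5, p, 23, 14, p, 36), (5, p, 23, 16, k, 30), (5, p, 23, 16, k, 36), (5, r, 20, 11, m, 30), (5, r, 20, 11, m, 36), (5, r, 20, 14, p, 30), (5, r, 20, 14, p, 36), (5, r, 20, 16, k, 30), (5, r, 20, 16, k, 36), (5, r, 36, 11, m, 30), (5, r, 36, 11, m, 36), (5, r, 36, 14, p, 30), (5, r, 36, 14, p, 36), (5, r, 36, 16, k, 30), (5, r, 36, 16, k, 36), (5, t, 33, 11, m, 30), (5, t, 33, 11, m, 36), (5, t, 33, 14, p, 30), (5, t, 33, 14, p, 36), (5, t, 33, 16, k, 30), (5, t, 33, 16, k, 36), (5, y, 17, 11, m, 30), (5, y, 17, 11, m, 36), (5, y, 17, 14, p, 30), (5, y, 17, 14, p, 36), (5, y, 17, 16, k, 30), (5, y, 17, 16, k, 36), (5, y, 23, 11, m, 30), (5, y, 23, 11, m, 36), (5, y, 23, 14, p, 30), (5, y, 23, 14, p, 36), (5, y, 23, 16, k, 30), (5, y, 23, 16, k, 36)}
Keep only column(s) B, A, F (6 duplicate(s) eliminated): {(30, 11, 17), (30, 11, 20), (30, 11, 23), (30, 11, 33), (30, 11, 34), (30, 11, 36), (30, 14, 17), (30, 14, 20), (30, 14, 23), (30, 14, 33), (30, 14, 34), (30, 14, 36), (30, 16, 17), (30, 16, 20), (30, 16, 23), (30, 16, 33), (30, 16, 34), (30, 16, 36), (36, 11, 17), (36, 11, 20), (36, 11, 23), (36, 11, 33), (36, 11, 34), (36, 11, 36), (36, 14, 17), (36, 14, 20), (36, 14, 23), (36, 14, 33), (36, 14, 34), (36, 14, 36), (36, 16, 17), (36, 16, 20), (36, 16, 23), (36, 16, 33), (36, 16, 34), (36, 16, 36)}
Selection B ≠ 36: {(30, 11, 17), (30, 11, 20), (30, 11, 23), (30, 11, 33), (30, 11, 34), (30, 11, 36), (30, 14, 17), (30, 14, 20), (30, 14, 23), (30, 14, 33), (30, 14, 34), (30, 14, 36), (30, 16, 17), (30, 16, 20), (30, 16, 23), (30, 16, 33), (30, 16, 34), (30, 16, 36)}
Keep only column(s) A, B (15 duplicate(s) eliminated): {(11, 30), (14, 30), (16, 30)}

{(11, 30), (14, 30), (16, 30)}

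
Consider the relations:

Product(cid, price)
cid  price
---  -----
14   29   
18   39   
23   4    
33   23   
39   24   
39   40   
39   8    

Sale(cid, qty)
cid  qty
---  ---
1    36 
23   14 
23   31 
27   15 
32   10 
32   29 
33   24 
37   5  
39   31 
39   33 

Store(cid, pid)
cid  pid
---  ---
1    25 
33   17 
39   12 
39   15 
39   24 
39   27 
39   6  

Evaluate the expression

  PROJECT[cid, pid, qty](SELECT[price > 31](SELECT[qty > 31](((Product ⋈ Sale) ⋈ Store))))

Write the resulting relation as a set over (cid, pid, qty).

Natural join on cid: {(23, 4, 14), (23, 4, 31), (33, 23, 24), (39, 24, 31), (39, 24, 33), (39, 40, 31), (39, 40, 33), (39, 8, 31), (39, 8, 33)}
Natural join on cid: {(33, 23, 24, 17), (39, 24, 31, 12), (39, 24, 31, 15), (39, 24, 31, 24), (39, 24, 31, 27), (39, 24, 31, 6), (39, 24, 33, 12), (39, 24, 33, 15), (39, 24, 33, 24), (39, 24, 33, 27), (39, 24, 33, 6), (39, 40, 31, 12), (39, 40, 31, 15), (39, 40, 31, 24), (39, 40, 31, 27), (39, 40, 31, 6), (39, 40, 33, 12), (39, 40, 33, 15), (39, 40, 33, 24), (39, 40, 33, 27), (39, 40, 33, 6), (39, 8, 31, 12), (39, 8, 31, 15), (39, 8, 31, 24), (39, 8, 31, 27), (39, 8, 31, 6), (39, 8, 33, 12), (39, 8, 33, 15), (39, 8, 33, 24), (39, 8, 33, 27), (39, 8, 33, 6)}
Apply σ_{qty > 31}; surviving tuples: {(39, 24, 33, 12), (39, 24, 33, 15), (39, 24, 33, 24), (39, 24, 33, 27), (39, 24, 33, 6), (39, 40, 33, 12), (39, 40, 33, 15), (39, 40, 33, 24), (39, 40, 33, 27), (39, 40, 33, 6), (39, 8, 33, 12), (39, 8, 33, 15), (39, 8, 33, 24), (39, 8, 33, 27), (39, 8, 33, 6)}
Apply σ_{price > 31}; surviving tuples: {(39, 40, 33, 12), (39, 40, 33, 15), (39, 40, 33, 24), (39, 40, 33, 27), (39, 40, 33, 6)}
Projecting to cid, pid, qty: {(39, 12, 33), (39, 15, 33), (39, 24, 33), (39, 27, 33), (39, 6, 33)}

{(39, 12, 33), (39, 15, 33), (39, 24, 33), (39, 27, 33), (39, 6, 33)}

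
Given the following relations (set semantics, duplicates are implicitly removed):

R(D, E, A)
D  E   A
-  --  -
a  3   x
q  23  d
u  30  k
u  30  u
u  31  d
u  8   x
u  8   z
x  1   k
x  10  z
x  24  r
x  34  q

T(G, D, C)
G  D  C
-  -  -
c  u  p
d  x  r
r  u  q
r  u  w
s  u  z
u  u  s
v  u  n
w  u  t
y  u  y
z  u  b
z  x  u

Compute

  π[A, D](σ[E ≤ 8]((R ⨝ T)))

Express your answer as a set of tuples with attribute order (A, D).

Joining R and T on D yields {(u, 30, k, c, p), (u, 30, k, r, q), (u, 30, k, r, w), (u, 30, k, s, z), (u, 30, k, u, s), (u, 30, k, v, n), (u, 30, k, w, t), (u, 30, k, y, y), (u, 30, k, z, b), (u, 30, u, c, p), (u, 30, u, r, q), (u, 30, u, r, w), (u, 30, u, s, z), (u, 30, u, u, s), (u, 30, u, v, n), (u, 30, u, w, t), (u, 30, u, y, y), (u, 30, u, z, b), (u, 31, d, c, p), (u, 31, d, r, q), (u, 31, d, r, w), (u, 31, d, s, z), (u, 31, d, u, s), (u, 31, d, v, n), (u, 31, d, w, t), (u, 31, d, y, y), (u, 31, d, z, b), (u, 8, x, c, p), (u, 8, x, r, q), (u, 8, x, r, w), (u, 8, x, s, z), (u, 8, x, u, s), (u, 8, x, v, n), (u, 8, x, w, t), (u, 8, x, y, y), (u, 8, x, z, b), (u, 8, z, c, p), (u, 8, z, r, q), (u, 8, z, r, w), (u, 8, z, s, z), (u, 8, z, u, s), (u, 8, z, v, n), (u, 8, z, w, t), (u, 8, z, y, y), (u, 8, z, z, b), (x, 1, k, d, r), (x, 1, k, z, u), (x, 10, z, d, r), (x, 10, z, z, u), (x, 24, r, d, r), (x, 24, r, z, u), (x, 34, q, d, r), (x, 34, q, z, u)}.
Filtering on E ≤ 8 leaves {(u, 8, x, c, p), (u, 8, x, r, q), (u, 8, x, r, w), (u, 8, x, s, z), (u, 8, x, u, s), (u, 8, x, v, n), (u, 8, x, w, t), (u, 8, x, y, y), (u, 8, x, z, b), (u, 8, z, c, p), (u, 8, z, r, q), (u, 8, z, r, w), (u, 8, z, s, z), (u, 8, z, u, s), (u, 8, z, v, n), (u, 8, z, w, t), (u, 8, z, y, y), (u, 8, z, z, b), (x, 1, k, d, r), (x, 1, k, z, u)}.
π[A, D]: project onto (A, D) (17 duplicate(s) eliminated) → {(k, x), (x, u), (z, u)}

{(k, x), (x, u), (z, u)}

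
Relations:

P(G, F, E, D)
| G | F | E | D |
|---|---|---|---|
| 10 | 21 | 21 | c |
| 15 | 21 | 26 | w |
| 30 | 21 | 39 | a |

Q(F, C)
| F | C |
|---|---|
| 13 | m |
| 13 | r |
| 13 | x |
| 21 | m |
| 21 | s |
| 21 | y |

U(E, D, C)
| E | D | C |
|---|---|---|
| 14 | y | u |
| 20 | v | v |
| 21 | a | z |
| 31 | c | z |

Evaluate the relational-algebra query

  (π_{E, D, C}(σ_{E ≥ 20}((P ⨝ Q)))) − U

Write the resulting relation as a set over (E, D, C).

{(21, c, m), (21, c, s), (21, c, y), (26, w, m), (26, w, s), (26, w, y), (39, a, m), (39, a, s), (39, a, y)}

P ⋈ Q (natural join on F): {(10, 21, 21, c, m), (10, 21, 21, c, s), (10, 21, 21, c, y), (15, 21, 26, w, m), (15, 21, 26, w, s), (15, 21, 26, w, y), (30, 21, 39, a, m), (30, 21, 39, a, s), (30, 21, 39, a, y)}
Apply σ_{E ≥ 20}; surviving tuples: {(10, 21, 21, c, m), (10, 21, 21, c, s), (10, 21, 21, c, y), (15, 21, 26, w, m), (15, 21, 26, w, s), (15, 21, 26, w, y), (30, 21, 39, a, m), (30, 21, 39, a, s), (30, 21, 39, a, y)}
π[E, D, C]: project onto (E, D, C) → {(21, c, m), (21, c, s), (21, c, y), (26, w, m), (26, w, s), (26, w, y), (39, a, m), (39, a, s), (39, a, y)}
Taking the difference: {(21, c, m), (21, c, s), (21, c, y), (26, w, m), (26, w, s), (26, w, y), (39, a, m), (39, a, s), (39, a, y)}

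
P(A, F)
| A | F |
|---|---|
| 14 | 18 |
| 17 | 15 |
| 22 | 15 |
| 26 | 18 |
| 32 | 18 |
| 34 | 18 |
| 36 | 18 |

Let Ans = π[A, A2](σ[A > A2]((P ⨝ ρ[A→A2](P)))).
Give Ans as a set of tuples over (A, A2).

ρ[A→A2]: schema becomes (A2, F); tuples unchanged.
Joining P and ρ[A→A2](P) on F yields {(14, 18, 14), (14, 18, 26), (14, 18, 32), (14, 18, 34), (14, 18, 36), (17, 15, 17), (17, 15, 22), (22, 15, 17), (22, 15, 22), (26, 18, 14), (26, 18, 26), (26, 18, 32), (26, 18, 34), (26, 18, 36), (32, 18, 14), (32, 18, 26), (32, 18, 32), (32, 18, 34), (32, 18, 36), (34, 18, 14), (34, 18, 26), (34, 18, 32), (34, 18, 34), (34, 18, 36), (36, 18, 14), (36, 18, 26), (36, 18, 32), (36, 18, 34), (36, 18, 36)}.
Selection A > A2: {(22, 15, 17), (26, 18, 14), (32, 18, 14), (32, 18, 26), (34, 18, 14), (34, 18, 26), (34, 18, 32), (36, 18, 14), (36, 18, 26), (36, 18, 32), (36, 18, 34)}
Keep only column(s) A, A2: {(22, 17), (26, 14), (32, 14), (32, 26), (34, 14), (34, 26), (34, 32), (36, 14), (36, 26), (36, 32), (36, 34)}

{(22, 17), (26, 14), (32, 14), (32, 26), (34, 14), (34, 26), (34, 32), (36, 14), (36, 26), (36, 32), (36, 34)}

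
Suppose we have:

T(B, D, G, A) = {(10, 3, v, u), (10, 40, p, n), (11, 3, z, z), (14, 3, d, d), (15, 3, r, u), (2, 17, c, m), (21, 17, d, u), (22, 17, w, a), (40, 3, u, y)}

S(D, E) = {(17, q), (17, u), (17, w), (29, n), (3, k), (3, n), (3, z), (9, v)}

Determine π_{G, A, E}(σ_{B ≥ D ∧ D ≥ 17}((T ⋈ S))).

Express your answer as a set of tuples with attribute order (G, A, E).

T ⋈ S (natural join on D): {(10, 3, v, u, k), (10, 3, v, u, n), (10, 3, v, u, z), (11, 3, z, z, k), (11, 3, z, z, n), (11, 3, z, z, z), (14, 3, d, d, k), (14, 3, d, d, n), (14, 3, d, d, z), (15, 3, r, u, k), (15, 3, r, u, n), (15, 3, r, u, z), (2, 17, c, m, q), (2, 17, c, m, u), (2, 17, c, m, w), (21, 17, d, u, q), (21, 17, d, u, u), (21, 17, d, u, w), (22, 17, w, a, q), (22, 17, w, a, u), (22, 17, w, a, w), (40, 3, u, y, k), (40, 3, u, y, n), (40, 3, u, y, z)}
σ[B ≥ D ∧ D ≥ 17]: keep tuples satisfying B ≥ D ∧ D ≥ 17 → {(21, 17, d, u, q), (21, 17, d, u, u), (21, 17, d, u, w), (22, 17, w, a, q), (22, 17, w, a, u), (22, 17, w, a, w)}
Projecting to G, A, E: {(d, u, q), (d, u, u), (d, u, w), (w, a, q), (w, a, u), (w, a, w)}

{(d, u, q), (d, u, u), (d, u, w), (w, a, q), (w, a, u), (w, a, w)}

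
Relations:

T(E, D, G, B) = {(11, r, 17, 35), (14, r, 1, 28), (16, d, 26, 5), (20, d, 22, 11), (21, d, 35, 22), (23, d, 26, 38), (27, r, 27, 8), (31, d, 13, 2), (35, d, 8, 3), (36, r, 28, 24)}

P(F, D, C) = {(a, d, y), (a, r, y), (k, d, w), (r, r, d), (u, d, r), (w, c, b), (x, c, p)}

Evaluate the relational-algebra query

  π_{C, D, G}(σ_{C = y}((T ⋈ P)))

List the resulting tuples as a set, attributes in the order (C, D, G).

Natural join on D: {(11, r, 17, 35, a, y), (11, r, 17, 35, r, d), (14, r, 1, 28, a, y), (14, r, 1, 28, r, d), (16, d, 26, 5, a, y), (16, d, 26, 5, k, w), (16, d, 26, 5, u, r), (20, d, 22, 11, a, y), (20, d, 22, 11, k, w), (20, d, 22, 11, u, r), (21, d, 35, 22, a, y), (21, d, 35, 22, k, w), (21, d, 35, 22, u, r), (23, d, 26, 38, a, y), (23, d, 26, 38, k, w), (23, d, 26, 38, u, r), (27, r, 27, 8, a, y), (27, r, 27, 8, r, d), (31, d, 13, 2, a, y), (31, d, 13, 2, k, w), (31, d, 13, 2, u, r), (35, d, 8, 3, a, y), (35, d, 8, 3, k, w), (35, d, 8, 3, u, r), (36, r, 28, 24, a, y), (36, r, 28, 24, r, d)}
Apply σ_{C = y}; surviving tuples: {(11, r, 17, 35, a, y), (14, r, 1, 28, a, y), (16, d, 26, 5, a, y), (20, d, 22, 11, a, y), (21, d, 35, 22, a, y), (23, d, 26, 38, a, y), (27, r, 27, 8, a, y), (31, d, 13, 2, a, y), (35, d, 8, 3, a, y), (36, r, 28, 24, a, y)}
π_{C, D, G} gives {(y, d, 13), (y, d, 22), (y, d, 26), (y, d, 35), (y, d, 8), (y, r, 1), (y, r, 17), (y, r, 27), (y, r, 28)} (1 duplicate(s) eliminated).

{(y, d, 13), (y, d, 22), (y, d, 26), (y, d, 35), (y, d, 8), (y, r, 1), (y, r, 17), (y, r, 27), (y, r, 28)}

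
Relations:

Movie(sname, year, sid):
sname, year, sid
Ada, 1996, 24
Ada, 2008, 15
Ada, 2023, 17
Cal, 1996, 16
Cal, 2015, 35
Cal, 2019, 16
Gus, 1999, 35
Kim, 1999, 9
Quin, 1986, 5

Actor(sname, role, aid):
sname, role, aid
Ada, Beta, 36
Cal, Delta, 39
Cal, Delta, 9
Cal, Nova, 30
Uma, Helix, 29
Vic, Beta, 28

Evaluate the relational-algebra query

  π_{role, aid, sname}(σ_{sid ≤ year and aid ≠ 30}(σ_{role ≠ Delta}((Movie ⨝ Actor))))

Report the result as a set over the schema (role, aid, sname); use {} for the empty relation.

Natural join on sname: {(Ada, 1996, 24, Beta, 36), (Ada, 2008, 15, Beta, 36), (Ada, 2023, 17, Beta, 36), (Cal, 1996, 16, Delta, 39), (Cal, 1996, 16, Delta, 9), (Cal, 1996, 16, Nova, 30), (Cal, 2015, 35, Delta, 39), (Cal, 2015, 35, Delta, 9), (Cal, 2015, 35, Nova, 30), (Cal, 2019, 16, Delta, 39), (Cal, 2019, 16, Delta, 9), (Cal, 2019, 16, Nova, 30)}
Apply σ_{role ≠ Delta}; surviving tuples: {(Ada, 1996, 24, Beta, 36), (Ada, 2008, 15, Beta, 36), (Ada, 2023, 17, Beta, 36), (Cal, 1996, 16, Nova, 30), (Cal, 2015, 35, Nova, 30), (Cal, 2019, 16, Nova, 30)}
Apply σ_{sid ≤ year and aid ≠ 30}; surviving tuples: {(Ada, 1996, 24, Beta, 36), (Ada, 2008, 15, Beta, 36), (Ada, 2023, 17, Beta, 36)}
π_{role, aid, sname} gives {(Beta, 36, Ada)} (2 duplicate(s) eliminated).

{(Beta, 36, Ada)}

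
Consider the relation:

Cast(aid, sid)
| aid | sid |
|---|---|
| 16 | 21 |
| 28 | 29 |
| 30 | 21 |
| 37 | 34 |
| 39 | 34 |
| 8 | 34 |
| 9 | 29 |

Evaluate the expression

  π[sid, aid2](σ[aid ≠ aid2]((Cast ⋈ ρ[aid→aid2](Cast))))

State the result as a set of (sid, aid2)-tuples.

{(21, 16), (21, 30), (29, 28), (29, 9), (34, 37), (34, 39), (34, 8)}

ρ[aid→aid2]: schema becomes (aid2, sid); tuples unchanged.
Joining Cast and ρ[aid→aid2](Cast) on sid yields {(16, 21, 16), (16, 21, 30), (28, 29, 28), (28, 29, 9), (30, 21, 16), (30, 21, 30), (37, 34, 37), (37, 34, 39), (37, 34, 8), (39, 34, 37), (39, 34, 39), (39, 34, 8), (8, 34, 37), (8, 34, 39), (8, 34, 8), (9, 29, 28), (9, 29, 9)}.
Selection aid ≠ aid2: {(16, 21, 30), (28, 29, 9), (30, 21, 16), (37, 34, 39), (37, 34, 8), (39, 34, 37), (39, 34, 8), (8, 34, 37), (8, 34, 39), (9, 29, 28)}
π_{sid, aid2} gives {(21, 16), (21, 30), (29, 28), (29, 9), (34, 37), (34, 39), (34, 8)} (3 duplicate(s) eliminated).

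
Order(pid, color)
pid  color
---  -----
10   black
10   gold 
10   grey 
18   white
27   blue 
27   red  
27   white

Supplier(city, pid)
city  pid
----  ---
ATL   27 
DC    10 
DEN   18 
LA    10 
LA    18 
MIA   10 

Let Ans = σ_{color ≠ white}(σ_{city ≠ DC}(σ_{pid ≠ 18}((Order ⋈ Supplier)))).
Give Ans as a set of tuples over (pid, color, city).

Natural join on pid: {(10, black, DC), (10, black, LA), (10, black, MIA), (10, gold, DC), (10, gold, LA), (10, gold, MIA), (10, grey, DC), (10, grey, LA), (10, grey, MIA), (18, white, DEN), (18, white, LA), (27, blue, ATL), (27, red, ATL), (27, white, ATL)}
Apply σ_{pid ≠ 18}; surviving tuples: {(10, black, DC), (10, black, LA), (10, black, MIA), (10, gold, DC), (10, gold, LA), (10, gold, MIA), (10, grey, DC), (10, grey, LA), (10, grey, MIA), (27, blue, ATL), (27, red, ATL), (27, white, ATL)}
Apply σ_{city ≠ DC}; surviving tuples: {(10, black, LA), (10, black, MIA), (10, gold, LA), (10, gold, MIA), (10, grey, LA), (10, grey, MIA), (27, blue, ATL), (27, red, ATL), (27, white, ATL)}
Apply σ_{color ≠ white}; surviving tuples: {(10, black, LA), (10, black, MIA), (10, gold, LA), (10, gold, MIA), (10, grey, LA), (10, grey, MIA), (27, blue, ATL), (27, red, ATL)}

{(10, black, LA), (10, black, MIA), (10, gold, LA), (10, gold, MIA), (10, grey, LA), (10, grey, MIA), (27, blue, ATL), (27, red, ATL)}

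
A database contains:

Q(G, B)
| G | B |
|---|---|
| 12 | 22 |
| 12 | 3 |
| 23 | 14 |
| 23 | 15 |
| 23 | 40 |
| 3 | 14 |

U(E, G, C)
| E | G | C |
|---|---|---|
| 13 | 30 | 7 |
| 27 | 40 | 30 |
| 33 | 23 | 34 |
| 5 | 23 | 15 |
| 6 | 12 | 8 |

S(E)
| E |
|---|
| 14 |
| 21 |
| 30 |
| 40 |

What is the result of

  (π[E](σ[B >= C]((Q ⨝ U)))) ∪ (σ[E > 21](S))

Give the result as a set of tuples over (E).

{30, 33, 40, 5, 6}

Q ⋈ U (natural join on G): {(12, 22, 6, 8), (12, 3, 6, 8), (23, 14, 33, 34), (23, 14, 5, 15), (23, 15, 33, 34), (23, 15, 5, 15), (23, 40, 33, 34), (23, 40, 5, 15)}
Apply σ_{B >= C}; surviving tuples: {(12, 22, 6, 8), (23, 15, 5, 15), (23, 40, 33, 34), (23, 40, 5, 15)}
π_{E} gives {33, 5, 6} (1 duplicate(s) eliminated).
Apply σ_{E > 21}; surviving tuples: {30, 40}
Set union of the two operands is {30, 33, 40, 5, 6}.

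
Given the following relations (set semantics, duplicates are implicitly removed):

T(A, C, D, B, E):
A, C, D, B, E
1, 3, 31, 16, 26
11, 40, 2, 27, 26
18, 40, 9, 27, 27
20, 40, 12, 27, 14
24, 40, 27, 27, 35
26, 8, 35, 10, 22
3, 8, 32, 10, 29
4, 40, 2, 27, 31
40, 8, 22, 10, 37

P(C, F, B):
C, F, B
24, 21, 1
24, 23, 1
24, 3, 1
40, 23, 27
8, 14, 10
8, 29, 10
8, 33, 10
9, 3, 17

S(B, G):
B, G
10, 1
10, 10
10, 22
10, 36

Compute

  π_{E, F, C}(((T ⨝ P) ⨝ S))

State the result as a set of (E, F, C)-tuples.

{(22, 14, 8), (22, 29, 8), (22, 33, 8), (29, 14, 8), (29, 29, 8), (29, 33, 8), (37, 14, 8), (37, 29, 8), (37, 33, 8)}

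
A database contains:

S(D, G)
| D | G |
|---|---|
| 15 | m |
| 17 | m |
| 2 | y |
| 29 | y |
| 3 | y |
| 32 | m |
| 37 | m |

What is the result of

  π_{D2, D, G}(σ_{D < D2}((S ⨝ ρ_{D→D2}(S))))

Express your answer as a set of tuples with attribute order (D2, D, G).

{(17, 15, m), (29, 2, y), (29, 3, y), (3, 2, y), (32, 15, m), (32, 17, m), (37, 15, m), (37, 17, m), (37, 32, m)}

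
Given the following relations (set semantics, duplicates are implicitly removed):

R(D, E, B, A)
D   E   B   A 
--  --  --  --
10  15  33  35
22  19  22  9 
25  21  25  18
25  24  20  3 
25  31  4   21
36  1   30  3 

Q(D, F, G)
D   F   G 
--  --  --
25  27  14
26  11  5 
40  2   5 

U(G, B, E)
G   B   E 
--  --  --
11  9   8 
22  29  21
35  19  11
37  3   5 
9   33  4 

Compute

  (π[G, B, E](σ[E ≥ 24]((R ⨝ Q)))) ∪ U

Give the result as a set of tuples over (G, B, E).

{(11, 9, 8), (14, 20, 24), (14, 4, 31), (22, 29, 21), (35, 19, 11), (37, 3, 5), (9, 33, 4)}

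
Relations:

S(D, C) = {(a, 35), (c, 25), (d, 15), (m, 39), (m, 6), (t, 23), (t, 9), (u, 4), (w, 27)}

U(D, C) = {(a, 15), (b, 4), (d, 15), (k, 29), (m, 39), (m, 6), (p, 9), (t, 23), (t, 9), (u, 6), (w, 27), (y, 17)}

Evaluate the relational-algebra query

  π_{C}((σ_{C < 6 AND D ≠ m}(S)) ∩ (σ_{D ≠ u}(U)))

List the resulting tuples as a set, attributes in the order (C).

{}

Apply σ_{C < 6 AND D ≠ m}; surviving tuples: {(u, 4)}
Apply σ_{D ≠ u}; surviving tuples: {(a, 15), (b, 4), (d, 15), (k, 29), (m, 39), (m, 6), (p, 9), (t, 23), (t, 9), (w, 27), (y, 17)}
Taking the intersection: {}
π_{C} gives {}.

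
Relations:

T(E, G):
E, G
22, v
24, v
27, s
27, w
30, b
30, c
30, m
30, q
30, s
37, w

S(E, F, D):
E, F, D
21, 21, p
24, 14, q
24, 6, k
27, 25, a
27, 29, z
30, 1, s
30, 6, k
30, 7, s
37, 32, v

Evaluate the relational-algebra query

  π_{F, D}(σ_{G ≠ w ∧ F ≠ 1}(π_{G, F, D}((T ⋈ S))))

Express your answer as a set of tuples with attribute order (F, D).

{(14, q), (25, a), (29, z), (6, k), (7, s)}

Joining T and S on E yields {(24, v, 14, q), (24, v, 6, k), (27, s, 25, a), (27, s, 29, z), (27, w, 25, a), (27, w, 29, z), (30, b, 1, s), (30, b, 6, k), (30, b, 7, s), (30, c, 1, s), (30, c, 6, k), (30, c, 7, s), (30, m, 1, s), (30, m, 6, k), (30, m, 7, s), (30, q, 1, s), (30, q, 6, k), (30, q, 7, s), (30, s, 1, s), (30, s, 6, k), (30, s, 7, s), (37, w, 32, v)}.
Projecting to G, F, D: {(b, 1, s), (b, 6, k), (b, 7, s), (c, 1, s), (c, 6, k), (c, 7, s), (m, 1, s), (m, 6, k), (m, 7, s), (q, 1, s), (q, 6, k), (q, 7, s), (s, 1, s), (s, 25, a), (s, 29, z), (s, 6, k), (s, 7, s), (v, 14, q), (v, 6, k), (w, 25, a), (w, 29, z), (w, 32, v)}
σ[G ≠ w ∧ F ≠ 1]: keep tuples satisfying G ≠ w ∧ F ≠ 1 → {(b, 6, k), (b, 7, s), (c, 6, k), (c, 7, s), (m, 6, k), (m, 7, s), (q, 6, k), (q, 7, s), (s, 25, a), (s, 29, z), (s, 6, k), (s, 7, s), (v, 14, q), (v, 6, k)}
Projecting to F, D (9 duplicate(s) eliminated): {(14, q), (25, a), (29, z), (6, k), (7, s)}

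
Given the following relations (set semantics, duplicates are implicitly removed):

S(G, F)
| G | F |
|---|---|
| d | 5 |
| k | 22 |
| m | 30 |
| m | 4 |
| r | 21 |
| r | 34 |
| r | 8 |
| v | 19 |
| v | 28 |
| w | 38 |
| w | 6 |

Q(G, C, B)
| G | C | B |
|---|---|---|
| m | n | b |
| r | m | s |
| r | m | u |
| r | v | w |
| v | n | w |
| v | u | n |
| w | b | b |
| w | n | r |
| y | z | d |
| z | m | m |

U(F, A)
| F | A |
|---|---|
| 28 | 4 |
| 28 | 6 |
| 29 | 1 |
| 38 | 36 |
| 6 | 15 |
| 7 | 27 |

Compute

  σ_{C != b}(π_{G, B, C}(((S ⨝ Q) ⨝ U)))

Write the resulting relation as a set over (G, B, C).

{(v, n, u), (v, w, n), (w, r, n)}

Joining S and Q on G yields {(m, 30, n, b), (m, 4, n, b), (r, 21, m, s), (r, 21, m, u), (r, 21, v, w), (r, 34, m, s), (r, 34, m, u), (r, 34, v, w), (r, 8, m, s), (r, 8, m, u), (r, 8, v, w), (v, 19, n, w), (v, 19, u, n), (v, 28, n, w), (v, 28, u, n), (w, 38, b, b), (w, 38, n, r), (w, 6, b, b), (w, 6, n, r)}.
Joining (S ⨝ Q) and U on F yields {(v, 28, n, w, 4), (v, 28, n, w, 6), (v, 28, u, n, 4), (v, 28, u, n, 6), (w, 38, b, b, 36), (w, 38, n, r, 36), (w, 6, b, b, 15), (w, 6, n, r, 15)}.
Keep only column(s) G, B, C (4 duplicate(s) eliminated): {(v, n, u), (v, w, n), (w, b, b), (w, r, n)}
Apply σ_{C != b}; surviving tuples: {(v, n, u), (v, w, n), (w, r, n)}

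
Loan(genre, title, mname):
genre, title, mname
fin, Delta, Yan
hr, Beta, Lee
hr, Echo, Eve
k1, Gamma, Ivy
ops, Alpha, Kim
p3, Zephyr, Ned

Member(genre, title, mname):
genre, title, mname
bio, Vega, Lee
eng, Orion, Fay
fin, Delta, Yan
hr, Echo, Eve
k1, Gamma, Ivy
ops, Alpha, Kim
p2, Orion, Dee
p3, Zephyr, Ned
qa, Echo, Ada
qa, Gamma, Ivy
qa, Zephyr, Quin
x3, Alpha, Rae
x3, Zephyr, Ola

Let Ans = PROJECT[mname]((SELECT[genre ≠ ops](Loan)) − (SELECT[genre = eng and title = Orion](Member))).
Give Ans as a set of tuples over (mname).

Apply σ_{genre ≠ ops}; surviving tuples: {(fin, Delta, Yan), (hr, Beta, Lee), (hr, Echo, Eve), (k1, Gamma, Ivy), (p3, Zephyr, Ned)}
Apply σ_{genre = eng and title = Orion}; surviving tuples: {(eng, Orion, Fay)}
Set difference of the two operands is {(fin, Delta, Yan), (hr, Beta, Lee), (hr, Echo, Eve), (k1, Gamma, Ivy), (p3, Zephyr, Ned)}.
Projecting to mname: {Eve, Ivy, Lee, Ned, Yan}

{Eve, Ivy, Lee, Ned, Yan}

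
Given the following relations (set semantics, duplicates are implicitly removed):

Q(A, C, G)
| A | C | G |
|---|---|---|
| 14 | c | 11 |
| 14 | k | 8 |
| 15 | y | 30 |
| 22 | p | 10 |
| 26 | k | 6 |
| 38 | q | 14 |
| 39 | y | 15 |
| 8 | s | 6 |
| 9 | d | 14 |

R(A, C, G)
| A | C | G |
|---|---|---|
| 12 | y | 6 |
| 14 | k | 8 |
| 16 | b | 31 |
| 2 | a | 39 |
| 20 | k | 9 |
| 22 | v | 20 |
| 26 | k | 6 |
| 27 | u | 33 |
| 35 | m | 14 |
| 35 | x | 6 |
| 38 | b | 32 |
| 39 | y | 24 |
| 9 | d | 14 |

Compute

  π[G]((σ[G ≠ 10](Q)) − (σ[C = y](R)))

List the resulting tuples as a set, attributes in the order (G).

{11, 14, 15, 30, 6, 8}

Filtering on G ≠ 10 leaves {(14, c, 11), (14, k, 8), (15, y, 30), (26, k, 6), (38, q, 14), (39, y, 15), (8, s, 6), (9, d, 14)}.
Filtering on C = y leaves {(12, y, 6), (39, y, 24)}.
Difference: {(14, c, 11), (14, k, 8), (15, y, 30), (26, k, 6), (38, q, 14), (39, y, 15), (8, s, 6), (9, d, 14)} with {(12, y, 6), (39, y, 24)} → {(14, c, 11), (14, k, 8), (15, y, 30), (26, k, 6), (38, q, 14), (39, y, 15), (8, s, 6), (9, d, 14)}
Keep only column(s) G (2 duplicate(s) eliminated): {11, 14, 15, 30, 6, 8}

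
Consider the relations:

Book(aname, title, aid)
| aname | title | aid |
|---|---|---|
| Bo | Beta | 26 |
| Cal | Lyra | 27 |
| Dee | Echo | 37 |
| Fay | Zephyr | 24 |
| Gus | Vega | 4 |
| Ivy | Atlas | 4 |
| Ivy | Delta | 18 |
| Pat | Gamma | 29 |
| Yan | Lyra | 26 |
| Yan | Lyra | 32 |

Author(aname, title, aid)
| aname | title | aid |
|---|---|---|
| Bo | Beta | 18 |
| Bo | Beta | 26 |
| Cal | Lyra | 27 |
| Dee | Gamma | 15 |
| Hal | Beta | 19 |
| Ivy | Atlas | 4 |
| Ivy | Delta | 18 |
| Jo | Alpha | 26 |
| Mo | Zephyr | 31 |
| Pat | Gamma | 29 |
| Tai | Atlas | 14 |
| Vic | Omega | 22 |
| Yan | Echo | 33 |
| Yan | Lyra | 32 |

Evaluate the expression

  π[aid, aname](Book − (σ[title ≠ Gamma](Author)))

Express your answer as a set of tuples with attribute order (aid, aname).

{(24, Fay), (26, Yan), (29, Pat), (37, Dee), (4, Gus)}

σ[title ≠ Gamma]: keep tuples satisfying title ≠ Gamma → {(Bo, Beta, 18), (Bo, Beta, 26), (Cal, Lyra, 27), (Hal, Beta, 19), (Ivy, Atlas, 4), (Ivy, Delta, 18), (Jo, Alpha, 26), (Mo, Zephyr, 31), (Tai, Atlas, 14), (Vic, Omega, 22), (Yan, Echo, 33), (Yan, Lyra, 32)}
Taking the difference: {(Dee, Echo, 37), (Fay, Zephyr, 24), (Gus, Vega, 4), (Pat, Gamma, 29), (Yan, Lyra, 26)}
π[aid, aname]: project onto (aid, aname) → {(24, Fay), (26, Yan), (29, Pat), (37, Dee), (4, Gus)}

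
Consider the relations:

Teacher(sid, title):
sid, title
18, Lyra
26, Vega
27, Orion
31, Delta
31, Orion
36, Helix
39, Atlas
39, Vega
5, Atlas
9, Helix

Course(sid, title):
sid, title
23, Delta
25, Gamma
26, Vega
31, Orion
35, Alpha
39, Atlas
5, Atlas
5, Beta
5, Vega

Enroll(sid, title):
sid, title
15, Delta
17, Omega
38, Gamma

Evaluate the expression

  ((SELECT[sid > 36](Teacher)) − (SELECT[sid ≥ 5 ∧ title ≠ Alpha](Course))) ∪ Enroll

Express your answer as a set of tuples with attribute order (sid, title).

{(15, Delta), (17, Omega), (38, Gamma), (39, Vega)}

Selection sid > 36: {(39, Atlas), (39, Vega)}
Selection sid ≥ 5 ∧ title ≠ Alpha: {(23, Delta), (25, Gamma), (26, Vega), (31, Orion), (39, Atlas), (5, Atlas), (5, Beta), (5, Vega)}
Difference: {(39, Atlas), (39, Vega)} with {(23, Delta), (25, Gamma), (26, Vega), (31, Orion), (39, Atlas), (5, Atlas), (5, Beta), (5, Vega)} → {(39, Vega)}
Union: {(39, Vega)} with {(15, Delta), (17, Omega), (38, Gamma)} → {(15, Delta), (17, Omega), (38, Gamma), (39, Vega)}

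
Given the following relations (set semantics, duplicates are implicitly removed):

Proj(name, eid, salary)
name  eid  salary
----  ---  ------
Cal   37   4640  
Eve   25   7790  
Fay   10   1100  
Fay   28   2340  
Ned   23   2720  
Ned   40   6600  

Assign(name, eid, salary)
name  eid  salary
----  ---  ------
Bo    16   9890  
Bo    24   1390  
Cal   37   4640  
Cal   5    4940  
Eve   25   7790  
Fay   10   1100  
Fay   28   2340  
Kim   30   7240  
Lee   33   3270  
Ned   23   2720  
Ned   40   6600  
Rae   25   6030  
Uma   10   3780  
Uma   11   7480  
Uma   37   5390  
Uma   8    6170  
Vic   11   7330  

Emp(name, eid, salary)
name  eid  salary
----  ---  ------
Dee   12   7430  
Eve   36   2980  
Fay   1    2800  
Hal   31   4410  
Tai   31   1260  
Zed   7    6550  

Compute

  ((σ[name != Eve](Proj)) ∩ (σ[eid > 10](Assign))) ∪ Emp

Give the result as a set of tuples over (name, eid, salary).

Selection name != Eve: {(Cal, 37, 4640), (Fay, 10, 1100), (Fay, 28, 2340), (Ned, 23, 2720), (Ned, 40, 6600)}
Selection eid > 10: {(Bo, 16, 9890), (Bo, 24, 1390), (Cal, 37, 4640), (Eve, 25, 7790), (Fay, 28, 2340), (Kim, 30, 7240), (Lee, 33, 3270), (Ned, 23, 2720), (Ned, 40, 6600), (Rae, 25, 6030), (Uma, 11, 7480), (Uma, 37, 5390), (Vic, 11, 7330)}
Taking the intersection: {(Cal, 37, 4640), (Fay, 28, 2340), (Ned, 23, 2720), (Ned, 40, 6600)}
Taking the union: {(Cal, 37, 4640), (Dee, 12, 7430), (Eve, 36, 2980), (Fay, 1, 2800), (Fay, 28, 2340), (Hal, 31, 4410), (Ned, 23, 2720), (Ned, 40, 6600), (Tai, 31, 1260), (Zed, 7, 6550)}

{(Cal, 37, 4640), (Dee, 12, 7430), (Eve, 36, 2980), (Fay, 1, 2800), (Fay, 28, 2340), (Hal, 31, 4410), (Ned, 23, 2720), (Ned, 40, 6600), (Tai, 31, 1260), (Zed, 7, 6550)}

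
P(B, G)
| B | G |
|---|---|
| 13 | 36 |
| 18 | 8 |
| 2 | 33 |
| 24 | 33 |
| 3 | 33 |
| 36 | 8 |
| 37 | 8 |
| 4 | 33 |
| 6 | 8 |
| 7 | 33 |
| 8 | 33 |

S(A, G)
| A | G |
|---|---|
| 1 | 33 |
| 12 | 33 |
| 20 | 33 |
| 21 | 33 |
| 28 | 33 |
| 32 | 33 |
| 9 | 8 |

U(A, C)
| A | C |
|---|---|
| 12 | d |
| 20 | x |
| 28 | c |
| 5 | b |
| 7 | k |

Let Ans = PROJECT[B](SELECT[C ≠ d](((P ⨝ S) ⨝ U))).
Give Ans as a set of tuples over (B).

Joining P and S on G yields {(18, 8, 9), (2, 33, 1), (2, 33, 12), (2, 33, 20), (2, 33, 21), (2, 33, 28), (2, 33, 32), (24, 33, 1), (24, 33, 12), (24, 33, 20), (24, 33, 21), (24, 33, 28), (24, 33, 32), (3, 33, 1), (3, 33, 12), (3, 33, 20), (3, 33, 21), (3, 33, 28), (3, 33, 32), (36, 8, 9), (37, 8, 9), (4, 33, 1), (4, 33, 12), (4, 33, 20), (4, 33, 21), (4, 33, 28), (4, 33, 32), (6, 8, 9), (7, 33, 1), (7, 33, 12), (7, 33, 20), (7, 33, 21), (7, 33, 28), (7, 33, 32), (8, 33, 1), (8, 33, 12), (8, 33, 20), (8, 33, 21), (8, 33, 28), (8, 33, 32)}.
Joining (P ⨝ S) and U on A yields {(2, 33, 12, d), (2, 33, 20, x), (2, 33, 28, c), (24, 33, 12, d), (24, 33, 20, x), (24, 33, 28, c), (3, 33, 12, d), (3, 33, 20, x), (3, 33, 28, c), (4, 33, 12, d), (4, 33, 20, x), (4, 33, 28, c), (7, 33, 12, d), (7, 33, 20, x), (7, 33, 28, c), (8, 33, 12, d), (8, 33, 20, x), (8, 33, 28, c)}.
Filtering on C ≠ d leaves {(2, 33, 20, x), (2, 33, 28, c), (24, 33, 20, x), (24, 33, 28, c), (3, 33, 20, x), (3, 33, 28, c), (4, 33, 20, x), (4, 33, 28, c), (7, 33, 20, x), (7, 33, 28, c), (8, 33, 20, x), (8, 33, 28, c)}.
π[B]: project onto (B) (6 duplicate(s) eliminated) → {2, 24, 3, 4, 7, 8}

{2, 24, 3, 4, 7, 8}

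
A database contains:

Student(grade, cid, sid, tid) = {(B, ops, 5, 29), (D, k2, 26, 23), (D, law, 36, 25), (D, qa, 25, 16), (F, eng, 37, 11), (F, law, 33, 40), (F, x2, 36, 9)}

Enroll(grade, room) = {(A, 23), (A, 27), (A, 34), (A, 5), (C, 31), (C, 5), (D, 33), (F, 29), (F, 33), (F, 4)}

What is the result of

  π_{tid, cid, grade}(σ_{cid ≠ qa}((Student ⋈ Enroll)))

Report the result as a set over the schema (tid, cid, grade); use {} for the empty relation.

Student ⋈ Enroll (natural join on grade): {(D, k2, 26, 23, 33), (D, law, 36, 25, 33), (D, qa, 25, 16, 33), (F, eng, 37, 11, 29), (F, eng, 37, 11, 33), (F, eng, 37, 11, 4), (F, law, 33, 40, 29), (F, law, 33, 40, 33), (F, law, 33, 40, 4), (F, x2, 36, 9, 29), (F, x2, 36, 9, 33), (F, x2, 36, 9, 4)}
Apply σ_{cid ≠ qa}; surviving tuples: {(D, k2, 26, 23, 33), (D, law, 36, 25, 33), (F, eng, 37, 11, 29), (F, eng, 37, 11, 33), (F, eng, 37, 11, 4), (F, law, 33, 40, 29), (F, law, 33, 40, 33), (F, law, 33, 40, 4), (F, x2, 36, 9, 29), (F, x2, 36, 9, 33), (F, x2, 36, 9, 4)}
Keep only column(s) tid, cid, grade (6 duplicate(s) eliminated): {(11, eng, F), (23, k2, D), (25, law, D), (40, law, F), (9, x2, F)}

{(11, eng, F), (23, k2, D), (25, law, D), (40, law, F), (9, x2, F)}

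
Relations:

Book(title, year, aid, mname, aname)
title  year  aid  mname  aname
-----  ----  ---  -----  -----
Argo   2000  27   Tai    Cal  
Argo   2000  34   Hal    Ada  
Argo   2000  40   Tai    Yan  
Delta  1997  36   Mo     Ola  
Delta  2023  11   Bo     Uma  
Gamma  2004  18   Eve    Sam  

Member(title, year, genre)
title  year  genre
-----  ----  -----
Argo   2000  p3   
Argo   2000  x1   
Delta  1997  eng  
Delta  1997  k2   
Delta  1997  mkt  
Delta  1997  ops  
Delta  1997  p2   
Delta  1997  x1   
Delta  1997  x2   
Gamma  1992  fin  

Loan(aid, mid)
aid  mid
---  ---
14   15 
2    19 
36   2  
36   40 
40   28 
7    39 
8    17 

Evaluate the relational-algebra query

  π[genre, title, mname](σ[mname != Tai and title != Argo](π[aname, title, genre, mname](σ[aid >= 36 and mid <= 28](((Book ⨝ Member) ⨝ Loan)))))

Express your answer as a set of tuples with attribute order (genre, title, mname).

Natural join on title, year: {(Argo, 2000, 27, Tai, Cal, p3), (Argo, 2000, 27, Tai, Cal, x1), (Argo, 2000, 34, Hal, Ada, p3), (Argo, 2000, 34, Hal, Ada, x1), (Argo, 2000, 40, Tai, Yan, p3), (Argo, 2000, 40, Tai, Yan, x1), (Delta, 1997, 36, Mo, Ola, eng), (Delta, 1997, 36, Mo, Ola, k2), (Delta, 1997, 36, Mo, Ola, mkt), (Delta, 1997, 36, Mo, Ola, ops), (Delta, 1997, 36, Mo, Ola, p2), (Delta, 1997, 36, Mo, Ola, x1), (Delta, 1997, 36, Mo, Ola, x2)}
Natural join on aid: {(Argo, 2000, 40, Tai, Yan, p3, 28), (Argo, 2000, 40, Tai, Yan, x1, 28), (Delta, 1997, 36, Mo, Ola, eng, 2), (Delta, 1997, 36, Mo, Ola, eng, 40), (Delta, 1997, 36, Mo, Ola, k2, 2), (Delta, 1997, 36, Mo, Ola, k2, 40), (Delta, 1997, 36, Mo, Ola, mkt, 2), (Delta, 1997, 36, Mo, Ola, mkt, 40), (Delta, 1997, 36, Mo, Ola, ops, 2), (Delta, 1997, 36, Mo, Ola, ops, 40), (Delta, 1997, 36, Mo, Ola, p2, 2), (Delta, 1997, 36, Mo, Ola, p2, 40), (Delta, 1997, 36, Mo, Ola, x1, 2), (Delta, 1997, 36, Mo, Ola, x1, 40), (Delta, 1997, 36, Mo, Ola, x2, 2), (Delta, 1997, 36, Mo, Ola, x2, 40)}
Apply σ_{aid >= 36 and mid <= 28}; surviving tuples: {(Argo, 2000, 40, Tai, Yan, p3, 28), (Argo, 2000, 40, Tai, Yan, x1, 28), (Delta, 1997, 36, Mo, Ola, eng, 2), (Delta, 1997, 36, Mo, Ola, k2, 2), (Delta, 1997, 36, Mo, Ola, mkt, 2), (Delta, 1997, 36, Mo, Ola, ops, 2), (Delta, 1997, 36, Mo, Ola, p2, 2), (Delta, 1997, 36, Mo, Ola, x1, 2), (Delta, 1997, 36, Mo, Ola, x2, 2)}
Projecting to aname, title, genre, mname: {(Ola, Delta, eng, Mo), (Ola, Delta, k2, Mo), (Ola, Delta, mkt, Mo), (Ola, Delta, ops, Mo), (Ola, Delta, p2, Mo), (Ola, Delta, x1, Mo), (Ola, Delta, x2, Mo), (Yan, Argo, p3, Tai), (Yan, Argo, x1, Tai)}
Apply σ_{mname != Tai and title != Argo}; surviving tuples: {(Ola, Delta, eng, Mo), (Ola, Delta, k2, Mo), (Ola, Delta, mkt, Mo), (Ola, Delta, ops, Mo), (Ola, Delta, p2, Mo), (Ola, Delta, x1, Mo), (Ola, Delta, x2, Mo)}
Projecting to genre, title, mname: {(eng, Delta, Mo), (k2, Delta, Mo), (mkt, Delta, Mo), (ops, Delta, Mo), (p2, Delta, Mo), (x1, Delta, Mo), (x2, Delta, Mo)}

{(eng, Delta, Mo), (k2, Delta, Mo), (mkt, Delta, Mo), (ops, Delta, Mo), (p2, Delta, Mo), (x1, Delta, Mo), (x2, Delta, Mo)}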